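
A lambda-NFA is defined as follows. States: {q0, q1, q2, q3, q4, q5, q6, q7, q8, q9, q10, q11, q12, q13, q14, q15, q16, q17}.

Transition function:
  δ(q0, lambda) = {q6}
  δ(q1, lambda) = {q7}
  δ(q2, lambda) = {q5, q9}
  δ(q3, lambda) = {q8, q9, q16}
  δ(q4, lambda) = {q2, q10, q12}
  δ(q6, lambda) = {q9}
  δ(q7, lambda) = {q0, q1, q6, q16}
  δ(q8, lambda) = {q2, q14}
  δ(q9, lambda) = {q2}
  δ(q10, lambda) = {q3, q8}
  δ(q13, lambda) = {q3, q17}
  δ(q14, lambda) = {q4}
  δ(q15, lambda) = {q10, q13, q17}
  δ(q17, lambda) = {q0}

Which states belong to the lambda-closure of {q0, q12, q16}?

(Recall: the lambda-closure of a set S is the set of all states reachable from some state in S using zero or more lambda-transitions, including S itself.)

{q0, q2, q5, q6, q9, q12, q16}

Start with {q0, q12, q16}.
From q0 via lambda: add q6.
From q6 via lambda: add q9.
From q9 via lambda: add q2.
From q2 via lambda: add q5.
No new states can be added; the closed set is {q0, q2, q5, q6, q9, q12, q16}.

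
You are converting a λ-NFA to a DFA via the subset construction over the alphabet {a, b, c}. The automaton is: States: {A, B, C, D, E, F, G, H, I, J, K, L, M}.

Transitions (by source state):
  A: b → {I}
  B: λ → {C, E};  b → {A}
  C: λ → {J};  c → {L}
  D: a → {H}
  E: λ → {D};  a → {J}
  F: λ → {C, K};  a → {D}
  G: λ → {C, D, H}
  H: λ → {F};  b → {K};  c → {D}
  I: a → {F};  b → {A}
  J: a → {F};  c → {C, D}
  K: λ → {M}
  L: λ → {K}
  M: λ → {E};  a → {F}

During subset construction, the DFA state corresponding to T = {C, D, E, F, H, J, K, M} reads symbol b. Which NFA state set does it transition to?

{D, E, K, M}

H on b → {K}.
No b-transition from C, D, E, F, J, K, M.
Union after reading b: {K}.
Now take the λ-closure:
From K via λ: add M.
From M via λ: add E.
From E via λ: add D.
No new states can be added; the closed set is {D, E, K, M}.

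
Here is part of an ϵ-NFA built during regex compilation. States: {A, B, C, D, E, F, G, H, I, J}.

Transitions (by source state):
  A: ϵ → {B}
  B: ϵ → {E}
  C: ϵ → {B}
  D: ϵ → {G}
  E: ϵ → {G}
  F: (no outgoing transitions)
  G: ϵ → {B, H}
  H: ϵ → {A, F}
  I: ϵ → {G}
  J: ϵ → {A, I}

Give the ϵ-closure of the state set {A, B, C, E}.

{A, B, C, E, F, G, H}

Start with {A, B, C, E}.
From E via ϵ: add G.
From G via ϵ: add H.
From H via ϵ: add F.
No new states can be added; the closed set is {A, B, C, E, F, G, H}.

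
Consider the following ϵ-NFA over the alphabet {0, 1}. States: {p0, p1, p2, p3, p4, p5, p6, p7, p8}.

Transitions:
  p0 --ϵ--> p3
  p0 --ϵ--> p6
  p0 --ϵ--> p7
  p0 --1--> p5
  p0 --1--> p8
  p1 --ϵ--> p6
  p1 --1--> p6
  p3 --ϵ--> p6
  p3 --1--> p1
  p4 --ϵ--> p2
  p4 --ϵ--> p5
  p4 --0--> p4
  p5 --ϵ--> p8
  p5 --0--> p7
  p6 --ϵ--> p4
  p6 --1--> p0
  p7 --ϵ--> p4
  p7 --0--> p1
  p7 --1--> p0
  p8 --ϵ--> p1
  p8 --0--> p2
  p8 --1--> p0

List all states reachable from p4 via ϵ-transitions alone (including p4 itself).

{p1, p2, p4, p5, p6, p8}

Start with {p4}.
From p4 via ϵ: add p2, p5.
From p5 via ϵ: add p8.
From p8 via ϵ: add p1.
From p1 via ϵ: add p6.
No new states can be added; the closed set is {p1, p2, p4, p5, p6, p8}.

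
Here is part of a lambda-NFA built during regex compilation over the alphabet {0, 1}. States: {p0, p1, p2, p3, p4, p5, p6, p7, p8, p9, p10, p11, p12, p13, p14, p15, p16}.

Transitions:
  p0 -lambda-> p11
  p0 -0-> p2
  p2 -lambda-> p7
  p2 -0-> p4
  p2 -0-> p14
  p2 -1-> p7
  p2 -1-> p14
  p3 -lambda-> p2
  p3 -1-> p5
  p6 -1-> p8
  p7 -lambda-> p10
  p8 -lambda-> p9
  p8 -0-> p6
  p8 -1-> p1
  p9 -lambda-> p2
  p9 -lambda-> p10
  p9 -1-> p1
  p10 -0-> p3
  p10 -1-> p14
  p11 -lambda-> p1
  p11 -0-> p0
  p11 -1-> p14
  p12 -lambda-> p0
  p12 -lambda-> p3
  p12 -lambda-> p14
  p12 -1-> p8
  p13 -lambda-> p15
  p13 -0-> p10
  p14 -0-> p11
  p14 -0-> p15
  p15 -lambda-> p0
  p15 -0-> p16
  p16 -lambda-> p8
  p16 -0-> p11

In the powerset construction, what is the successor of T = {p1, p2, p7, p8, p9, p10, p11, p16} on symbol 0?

{p0, p1, p2, p3, p4, p6, p7, p10, p11, p14}

p2 on 0 → {p4, p14}.
p8 on 0 → {p6}.
p10 on 0 → {p3}.
p11 on 0 → {p0}.
p16 on 0 → {p11}.
No 0-transition from p1, p7, p9.
Union after reading 0: {p0, p3, p4, p6, p11, p14}.
Now take the lambda-closure:
From p3 via lambda: add p2.
From p11 via lambda: add p1.
From p2 via lambda: add p7.
From p7 via lambda: add p10.
No new states can be added; the closed set is {p0, p1, p2, p3, p4, p6, p7, p10, p11, p14}.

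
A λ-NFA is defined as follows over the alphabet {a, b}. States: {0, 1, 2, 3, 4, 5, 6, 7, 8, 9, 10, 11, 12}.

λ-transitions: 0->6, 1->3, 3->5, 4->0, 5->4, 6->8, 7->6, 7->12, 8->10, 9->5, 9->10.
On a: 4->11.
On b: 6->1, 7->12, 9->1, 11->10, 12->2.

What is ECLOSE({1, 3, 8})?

{0, 1, 3, 4, 5, 6, 8, 10}

Start with {1, 3, 8}.
From 3 via λ: add 5.
From 8 via λ: add 10.
From 5 via λ: add 4.
From 4 via λ: add 0.
From 0 via λ: add 6.
No new states can be added; the closed set is {0, 1, 3, 4, 5, 6, 8, 10}.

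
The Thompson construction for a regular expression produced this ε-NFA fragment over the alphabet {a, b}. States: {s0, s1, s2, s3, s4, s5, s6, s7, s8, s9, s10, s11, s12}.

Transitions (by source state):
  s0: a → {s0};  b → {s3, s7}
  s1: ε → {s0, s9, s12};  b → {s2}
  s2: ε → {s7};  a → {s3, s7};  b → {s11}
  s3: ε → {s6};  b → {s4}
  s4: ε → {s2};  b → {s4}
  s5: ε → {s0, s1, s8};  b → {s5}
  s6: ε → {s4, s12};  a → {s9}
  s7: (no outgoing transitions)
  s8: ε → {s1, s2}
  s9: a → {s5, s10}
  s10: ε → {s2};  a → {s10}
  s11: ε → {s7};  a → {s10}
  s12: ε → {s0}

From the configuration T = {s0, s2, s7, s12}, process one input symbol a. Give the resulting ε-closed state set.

{s0, s2, s3, s4, s6, s7, s12}

s0 on a → {s0}.
s2 on a → {s3, s7}.
No a-transition from s7, s12.
Union after reading a: {s0, s3, s7}.
Now take the ε-closure:
From s3 via ε: add s6.
From s6 via ε: add s4, s12.
From s4 via ε: add s2.
No new states can be added; the closed set is {s0, s2, s3, s4, s6, s7, s12}.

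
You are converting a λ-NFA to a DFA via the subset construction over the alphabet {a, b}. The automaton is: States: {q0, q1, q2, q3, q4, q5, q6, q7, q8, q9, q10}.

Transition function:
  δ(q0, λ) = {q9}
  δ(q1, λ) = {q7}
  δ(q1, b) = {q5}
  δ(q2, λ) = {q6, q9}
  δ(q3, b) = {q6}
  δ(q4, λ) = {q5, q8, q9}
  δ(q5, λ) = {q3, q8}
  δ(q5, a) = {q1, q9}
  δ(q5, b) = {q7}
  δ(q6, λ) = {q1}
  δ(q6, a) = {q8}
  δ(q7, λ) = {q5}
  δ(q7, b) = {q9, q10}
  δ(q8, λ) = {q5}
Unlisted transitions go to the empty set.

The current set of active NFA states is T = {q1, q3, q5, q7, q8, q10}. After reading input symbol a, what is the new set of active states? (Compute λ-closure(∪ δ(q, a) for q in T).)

q5 on a → {q1, q9}.
No a-transition from q1, q3, q7, q8, q10.
Union after reading a: {q1, q9}.
Now take the λ-closure:
From q1 via λ: add q7.
From q7 via λ: add q5.
From q5 via λ: add q3, q8.
No new states can be added; the closed set is {q1, q3, q5, q7, q8, q9}.

{q1, q3, q5, q7, q8, q9}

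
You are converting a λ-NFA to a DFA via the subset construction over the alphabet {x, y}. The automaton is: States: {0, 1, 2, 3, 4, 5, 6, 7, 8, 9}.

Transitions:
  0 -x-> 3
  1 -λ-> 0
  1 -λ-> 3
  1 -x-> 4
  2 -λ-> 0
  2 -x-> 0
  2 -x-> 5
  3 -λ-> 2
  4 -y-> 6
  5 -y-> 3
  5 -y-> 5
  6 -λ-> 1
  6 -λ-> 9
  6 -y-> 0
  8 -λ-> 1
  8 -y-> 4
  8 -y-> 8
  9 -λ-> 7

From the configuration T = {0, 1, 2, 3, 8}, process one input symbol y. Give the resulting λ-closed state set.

8 on y → {4, 8}.
No y-transition from 0, 1, 2, 3.
Union after reading y: {4, 8}.
Now take the λ-closure:
From 8 via λ: add 1.
From 1 via λ: add 0, 3.
From 3 via λ: add 2.
No new states can be added; the closed set is {0, 1, 2, 3, 4, 8}.

{0, 1, 2, 3, 4, 8}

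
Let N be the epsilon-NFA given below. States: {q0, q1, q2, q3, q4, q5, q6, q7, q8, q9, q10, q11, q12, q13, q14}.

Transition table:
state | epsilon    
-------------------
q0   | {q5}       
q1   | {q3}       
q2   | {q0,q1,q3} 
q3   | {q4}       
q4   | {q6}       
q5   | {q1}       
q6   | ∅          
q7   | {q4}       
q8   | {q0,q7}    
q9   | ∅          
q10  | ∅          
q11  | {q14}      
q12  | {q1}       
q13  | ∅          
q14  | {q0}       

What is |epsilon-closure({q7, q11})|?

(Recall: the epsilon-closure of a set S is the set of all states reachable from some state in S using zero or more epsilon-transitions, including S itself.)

Start with {q7, q11}.
From q7 via epsilon: add q4.
From q11 via epsilon: add q14.
From q4 via epsilon: add q6.
From q14 via epsilon: add q0.
From q0 via epsilon: add q5.
From q5 via epsilon: add q1.
From q1 via epsilon: add q3.
epsilon-closure = {q0, q1, q3, q4, q5, q6, q7, q11, q14}, which has 9 states.

9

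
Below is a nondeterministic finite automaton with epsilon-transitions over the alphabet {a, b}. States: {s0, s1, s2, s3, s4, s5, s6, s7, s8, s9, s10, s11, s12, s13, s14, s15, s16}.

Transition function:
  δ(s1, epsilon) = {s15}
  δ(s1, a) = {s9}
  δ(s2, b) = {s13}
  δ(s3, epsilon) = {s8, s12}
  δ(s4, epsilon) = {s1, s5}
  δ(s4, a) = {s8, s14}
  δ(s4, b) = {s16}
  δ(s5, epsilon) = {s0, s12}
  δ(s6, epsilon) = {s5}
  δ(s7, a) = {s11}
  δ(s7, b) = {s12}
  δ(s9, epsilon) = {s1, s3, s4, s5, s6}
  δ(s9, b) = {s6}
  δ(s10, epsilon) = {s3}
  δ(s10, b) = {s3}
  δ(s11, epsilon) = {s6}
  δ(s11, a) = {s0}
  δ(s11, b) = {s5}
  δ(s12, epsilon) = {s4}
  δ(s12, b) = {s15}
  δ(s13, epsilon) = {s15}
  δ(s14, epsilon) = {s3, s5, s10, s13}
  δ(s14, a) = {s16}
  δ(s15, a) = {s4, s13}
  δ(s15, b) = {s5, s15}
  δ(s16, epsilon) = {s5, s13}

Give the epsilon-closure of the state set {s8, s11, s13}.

{s0, s1, s4, s5, s6, s8, s11, s12, s13, s15}

Start with {s8, s11, s13}.
From s11 via epsilon: add s6.
From s13 via epsilon: add s15.
From s6 via epsilon: add s5.
From s5 via epsilon: add s0, s12.
From s12 via epsilon: add s4.
From s4 via epsilon: add s1.
No new states can be added; the closed set is {s0, s1, s4, s5, s6, s8, s11, s12, s13, s15}.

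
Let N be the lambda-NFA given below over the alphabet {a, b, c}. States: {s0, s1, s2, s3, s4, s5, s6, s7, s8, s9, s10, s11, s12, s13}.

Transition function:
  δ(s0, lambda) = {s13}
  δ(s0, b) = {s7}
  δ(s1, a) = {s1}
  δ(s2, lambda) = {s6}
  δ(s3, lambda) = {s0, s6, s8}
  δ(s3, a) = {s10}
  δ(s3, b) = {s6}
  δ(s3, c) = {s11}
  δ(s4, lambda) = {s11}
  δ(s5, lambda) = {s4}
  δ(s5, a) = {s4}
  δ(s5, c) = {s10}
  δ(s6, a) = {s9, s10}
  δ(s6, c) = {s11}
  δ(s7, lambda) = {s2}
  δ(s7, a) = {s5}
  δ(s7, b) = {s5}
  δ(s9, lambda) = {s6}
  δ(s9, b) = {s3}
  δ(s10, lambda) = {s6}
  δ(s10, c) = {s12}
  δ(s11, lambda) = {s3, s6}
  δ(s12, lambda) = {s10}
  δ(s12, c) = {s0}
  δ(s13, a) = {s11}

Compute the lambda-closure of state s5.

Start with {s5}.
From s5 via lambda: add s4.
From s4 via lambda: add s11.
From s11 via lambda: add s3, s6.
From s3 via lambda: add s0, s8.
From s0 via lambda: add s13.
No new states can be added; the closed set is {s0, s3, s4, s5, s6, s8, s11, s13}.

{s0, s3, s4, s5, s6, s8, s11, s13}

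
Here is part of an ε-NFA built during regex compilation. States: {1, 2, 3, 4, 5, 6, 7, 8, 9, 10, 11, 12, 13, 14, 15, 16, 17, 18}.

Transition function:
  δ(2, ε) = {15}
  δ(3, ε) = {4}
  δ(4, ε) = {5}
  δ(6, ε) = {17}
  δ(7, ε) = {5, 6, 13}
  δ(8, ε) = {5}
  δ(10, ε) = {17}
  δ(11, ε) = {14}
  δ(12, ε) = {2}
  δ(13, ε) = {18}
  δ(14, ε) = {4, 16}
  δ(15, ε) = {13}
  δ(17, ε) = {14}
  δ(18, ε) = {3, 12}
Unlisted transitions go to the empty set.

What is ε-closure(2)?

{2, 3, 4, 5, 12, 13, 15, 18}

Start with {2}.
From 2 via ε: add 15.
From 15 via ε: add 13.
From 13 via ε: add 18.
From 18 via ε: add 3, 12.
From 3 via ε: add 4.
From 4 via ε: add 5.
No new states can be added; the closed set is {2, 3, 4, 5, 12, 13, 15, 18}.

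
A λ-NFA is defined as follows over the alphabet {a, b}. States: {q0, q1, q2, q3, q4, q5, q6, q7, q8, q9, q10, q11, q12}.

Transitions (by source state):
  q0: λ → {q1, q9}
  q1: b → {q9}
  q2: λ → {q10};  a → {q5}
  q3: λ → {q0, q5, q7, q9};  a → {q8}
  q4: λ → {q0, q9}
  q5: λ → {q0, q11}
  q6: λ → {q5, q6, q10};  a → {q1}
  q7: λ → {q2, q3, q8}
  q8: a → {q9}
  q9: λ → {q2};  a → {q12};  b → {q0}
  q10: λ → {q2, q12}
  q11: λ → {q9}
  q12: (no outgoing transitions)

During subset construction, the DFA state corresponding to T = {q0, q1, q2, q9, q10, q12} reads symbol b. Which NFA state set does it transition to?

q1 on b → {q9}.
q9 on b → {q0}.
No b-transition from q0, q2, q10, q12.
Union after reading b: {q0, q9}.
Now take the λ-closure:
From q0 via λ: add q1.
From q9 via λ: add q2.
From q2 via λ: add q10.
From q10 via λ: add q12.
No new states can be added; the closed set is {q0, q1, q2, q9, q10, q12}.

{q0, q1, q2, q9, q10, q12}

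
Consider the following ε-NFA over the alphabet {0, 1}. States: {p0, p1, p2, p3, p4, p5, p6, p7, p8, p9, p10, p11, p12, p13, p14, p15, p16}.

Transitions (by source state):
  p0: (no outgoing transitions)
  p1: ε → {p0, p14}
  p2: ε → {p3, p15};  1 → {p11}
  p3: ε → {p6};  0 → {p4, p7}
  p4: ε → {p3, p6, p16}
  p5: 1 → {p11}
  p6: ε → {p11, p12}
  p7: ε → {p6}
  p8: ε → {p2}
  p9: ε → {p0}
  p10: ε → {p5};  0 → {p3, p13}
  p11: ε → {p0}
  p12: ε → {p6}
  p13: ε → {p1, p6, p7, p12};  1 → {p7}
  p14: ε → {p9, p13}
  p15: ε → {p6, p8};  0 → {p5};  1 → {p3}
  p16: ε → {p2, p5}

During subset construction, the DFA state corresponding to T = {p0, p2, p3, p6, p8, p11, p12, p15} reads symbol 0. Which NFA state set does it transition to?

p3 on 0 → {p4, p7}.
p15 on 0 → {p5}.
No 0-transition from p0, p2, p6, p8, p11, p12.
Union after reading 0: {p4, p5, p7}.
Now take the ε-closure:
From p4 via ε: add p3, p6, p16.
From p6 via ε: add p11, p12.
From p16 via ε: add p2.
From p2 via ε: add p15.
From p11 via ε: add p0.
From p15 via ε: add p8.
No new states can be added; the closed set is {p0, p2, p3, p4, p5, p6, p7, p8, p11, p12, p15, p16}.

{p0, p2, p3, p4, p5, p6, p7, p8, p11, p12, p15, p16}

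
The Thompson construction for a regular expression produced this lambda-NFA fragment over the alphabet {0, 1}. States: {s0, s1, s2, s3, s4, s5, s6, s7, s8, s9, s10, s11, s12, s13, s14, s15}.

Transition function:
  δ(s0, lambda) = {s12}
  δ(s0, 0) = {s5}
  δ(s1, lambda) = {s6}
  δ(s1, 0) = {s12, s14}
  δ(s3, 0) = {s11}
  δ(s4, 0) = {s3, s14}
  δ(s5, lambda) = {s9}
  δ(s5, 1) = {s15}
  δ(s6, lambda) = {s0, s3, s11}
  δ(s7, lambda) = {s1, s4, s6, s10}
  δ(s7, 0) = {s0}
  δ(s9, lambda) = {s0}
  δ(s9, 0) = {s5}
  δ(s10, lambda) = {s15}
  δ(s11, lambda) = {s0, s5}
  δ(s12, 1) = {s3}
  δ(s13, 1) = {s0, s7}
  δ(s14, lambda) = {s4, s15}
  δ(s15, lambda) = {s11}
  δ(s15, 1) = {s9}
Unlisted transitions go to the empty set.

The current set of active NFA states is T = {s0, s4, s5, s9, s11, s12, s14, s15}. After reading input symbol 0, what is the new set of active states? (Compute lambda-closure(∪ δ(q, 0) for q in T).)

s0 on 0 → {s5}.
s4 on 0 → {s3, s14}.
s9 on 0 → {s5}.
No 0-transition from s5, s11, s12, s14, s15.
Union after reading 0: {s3, s5, s14}.
Now take the lambda-closure:
From s5 via lambda: add s9.
From s14 via lambda: add s4, s15.
From s9 via lambda: add s0.
From s15 via lambda: add s11.
From s0 via lambda: add s12.
No new states can be added; the closed set is {s0, s3, s4, s5, s9, s11, s12, s14, s15}.

{s0, s3, s4, s5, s9, s11, s12, s14, s15}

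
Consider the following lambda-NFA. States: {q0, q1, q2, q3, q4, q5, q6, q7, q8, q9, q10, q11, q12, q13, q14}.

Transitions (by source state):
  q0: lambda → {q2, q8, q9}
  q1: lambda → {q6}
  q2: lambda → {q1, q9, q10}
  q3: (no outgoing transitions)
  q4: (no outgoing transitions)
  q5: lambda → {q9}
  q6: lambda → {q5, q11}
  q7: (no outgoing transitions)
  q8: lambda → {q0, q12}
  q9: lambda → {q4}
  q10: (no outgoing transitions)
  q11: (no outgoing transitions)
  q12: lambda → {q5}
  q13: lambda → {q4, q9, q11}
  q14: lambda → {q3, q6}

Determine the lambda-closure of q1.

{q1, q4, q5, q6, q9, q11}

Start with {q1}.
From q1 via lambda: add q6.
From q6 via lambda: add q5, q11.
From q5 via lambda: add q9.
From q9 via lambda: add q4.
No new states can be added; the closed set is {q1, q4, q5, q6, q9, q11}.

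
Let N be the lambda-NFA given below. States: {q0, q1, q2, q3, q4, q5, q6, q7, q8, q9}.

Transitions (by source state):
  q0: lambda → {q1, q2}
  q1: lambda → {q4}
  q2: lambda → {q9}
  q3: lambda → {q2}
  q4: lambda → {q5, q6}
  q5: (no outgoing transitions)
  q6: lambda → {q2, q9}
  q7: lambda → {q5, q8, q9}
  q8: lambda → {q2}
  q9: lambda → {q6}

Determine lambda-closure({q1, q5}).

{q1, q2, q4, q5, q6, q9}

Start with {q1, q5}.
From q1 via lambda: add q4.
From q4 via lambda: add q6.
From q6 via lambda: add q2, q9.
No new states can be added; the closed set is {q1, q2, q4, q5, q6, q9}.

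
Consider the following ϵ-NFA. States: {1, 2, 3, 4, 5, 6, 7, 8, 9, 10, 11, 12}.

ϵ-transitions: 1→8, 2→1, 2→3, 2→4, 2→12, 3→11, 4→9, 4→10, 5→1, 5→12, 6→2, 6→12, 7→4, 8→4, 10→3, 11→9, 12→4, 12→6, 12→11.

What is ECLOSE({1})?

{1, 3, 4, 8, 9, 10, 11}

Start with {1}.
From 1 via ϵ: add 8.
From 8 via ϵ: add 4.
From 4 via ϵ: add 9, 10.
From 10 via ϵ: add 3.
From 3 via ϵ: add 11.
No new states can be added; the closed set is {1, 3, 4, 8, 9, 10, 11}.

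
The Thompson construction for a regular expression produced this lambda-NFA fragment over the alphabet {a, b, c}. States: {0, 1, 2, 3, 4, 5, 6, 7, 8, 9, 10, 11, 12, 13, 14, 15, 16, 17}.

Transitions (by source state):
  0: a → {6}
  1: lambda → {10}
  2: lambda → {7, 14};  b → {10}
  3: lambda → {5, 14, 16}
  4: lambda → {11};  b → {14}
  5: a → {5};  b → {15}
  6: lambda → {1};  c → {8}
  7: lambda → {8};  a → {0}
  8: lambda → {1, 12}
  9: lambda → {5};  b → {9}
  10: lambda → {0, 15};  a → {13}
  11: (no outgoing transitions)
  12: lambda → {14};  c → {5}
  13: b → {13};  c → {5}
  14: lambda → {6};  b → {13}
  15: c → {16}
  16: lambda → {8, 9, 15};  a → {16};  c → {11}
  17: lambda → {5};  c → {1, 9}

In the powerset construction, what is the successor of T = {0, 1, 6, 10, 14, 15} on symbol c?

{0, 1, 5, 6, 8, 9, 10, 12, 14, 15, 16}

6 on c → {8}.
15 on c → {16}.
No c-transition from 0, 1, 10, 14.
Union after reading c: {8, 16}.
Now take the lambda-closure:
From 8 via lambda: add 1, 12.
From 16 via lambda: add 9, 15.
From 1 via lambda: add 10.
From 9 via lambda: add 5.
From 12 via lambda: add 14.
From 10 via lambda: add 0.
From 14 via lambda: add 6.
No new states can be added; the closed set is {0, 1, 5, 6, 8, 9, 10, 12, 14, 15, 16}.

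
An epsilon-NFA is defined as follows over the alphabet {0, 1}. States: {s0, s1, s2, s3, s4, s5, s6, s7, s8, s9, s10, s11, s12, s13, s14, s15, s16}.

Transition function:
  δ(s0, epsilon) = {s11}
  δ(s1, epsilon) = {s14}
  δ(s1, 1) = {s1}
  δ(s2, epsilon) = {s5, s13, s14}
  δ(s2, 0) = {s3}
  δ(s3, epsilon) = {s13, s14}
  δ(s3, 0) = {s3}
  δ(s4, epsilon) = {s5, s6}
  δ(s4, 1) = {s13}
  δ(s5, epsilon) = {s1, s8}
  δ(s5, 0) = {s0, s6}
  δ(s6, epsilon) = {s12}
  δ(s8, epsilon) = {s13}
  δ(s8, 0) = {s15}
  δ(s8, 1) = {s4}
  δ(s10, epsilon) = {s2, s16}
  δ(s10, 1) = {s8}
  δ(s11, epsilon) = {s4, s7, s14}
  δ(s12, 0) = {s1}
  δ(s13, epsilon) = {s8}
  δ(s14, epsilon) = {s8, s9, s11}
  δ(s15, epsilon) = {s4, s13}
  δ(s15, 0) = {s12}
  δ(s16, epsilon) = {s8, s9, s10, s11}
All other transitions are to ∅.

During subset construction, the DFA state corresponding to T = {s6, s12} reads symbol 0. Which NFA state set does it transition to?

{s1, s4, s5, s6, s7, s8, s9, s11, s12, s13, s14}

s12 on 0 → {s1}.
No 0-transition from s6.
Union after reading 0: {s1}.
Now take the epsilon-closure:
From s1 via epsilon: add s14.
From s14 via epsilon: add s8, s9, s11.
From s8 via epsilon: add s13.
From s11 via epsilon: add s4, s7.
From s4 via epsilon: add s5, s6.
From s6 via epsilon: add s12.
No new states can be added; the closed set is {s1, s4, s5, s6, s7, s8, s9, s11, s12, s13, s14}.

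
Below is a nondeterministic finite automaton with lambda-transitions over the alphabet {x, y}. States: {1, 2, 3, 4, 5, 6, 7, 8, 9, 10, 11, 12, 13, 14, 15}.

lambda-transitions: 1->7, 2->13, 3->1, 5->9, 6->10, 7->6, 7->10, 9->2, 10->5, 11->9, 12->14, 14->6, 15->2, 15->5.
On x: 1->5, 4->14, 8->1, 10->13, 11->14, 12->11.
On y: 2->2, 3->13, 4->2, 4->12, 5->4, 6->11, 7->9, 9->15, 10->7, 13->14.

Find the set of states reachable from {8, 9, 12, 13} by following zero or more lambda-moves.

{2, 5, 6, 8, 9, 10, 12, 13, 14}

Start with {8, 9, 12, 13}.
From 9 via lambda: add 2.
From 12 via lambda: add 14.
From 14 via lambda: add 6.
From 6 via lambda: add 10.
From 10 via lambda: add 5.
No new states can be added; the closed set is {2, 5, 6, 8, 9, 10, 12, 13, 14}.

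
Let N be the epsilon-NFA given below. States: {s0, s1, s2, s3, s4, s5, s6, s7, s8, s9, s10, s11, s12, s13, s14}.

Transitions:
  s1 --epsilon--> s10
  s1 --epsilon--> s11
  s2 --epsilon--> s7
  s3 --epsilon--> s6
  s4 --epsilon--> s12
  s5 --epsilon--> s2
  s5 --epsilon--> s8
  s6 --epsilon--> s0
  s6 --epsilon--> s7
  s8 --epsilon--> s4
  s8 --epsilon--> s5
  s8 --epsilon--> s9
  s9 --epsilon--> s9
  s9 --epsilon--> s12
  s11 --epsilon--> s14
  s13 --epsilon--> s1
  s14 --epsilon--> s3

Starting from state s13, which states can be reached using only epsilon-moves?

{s0, s1, s3, s6, s7, s10, s11, s13, s14}

Start with {s13}.
From s13 via epsilon: add s1.
From s1 via epsilon: add s10, s11.
From s11 via epsilon: add s14.
From s14 via epsilon: add s3.
From s3 via epsilon: add s6.
From s6 via epsilon: add s0, s7.
No new states can be added; the closed set is {s0, s1, s3, s6, s7, s10, s11, s13, s14}.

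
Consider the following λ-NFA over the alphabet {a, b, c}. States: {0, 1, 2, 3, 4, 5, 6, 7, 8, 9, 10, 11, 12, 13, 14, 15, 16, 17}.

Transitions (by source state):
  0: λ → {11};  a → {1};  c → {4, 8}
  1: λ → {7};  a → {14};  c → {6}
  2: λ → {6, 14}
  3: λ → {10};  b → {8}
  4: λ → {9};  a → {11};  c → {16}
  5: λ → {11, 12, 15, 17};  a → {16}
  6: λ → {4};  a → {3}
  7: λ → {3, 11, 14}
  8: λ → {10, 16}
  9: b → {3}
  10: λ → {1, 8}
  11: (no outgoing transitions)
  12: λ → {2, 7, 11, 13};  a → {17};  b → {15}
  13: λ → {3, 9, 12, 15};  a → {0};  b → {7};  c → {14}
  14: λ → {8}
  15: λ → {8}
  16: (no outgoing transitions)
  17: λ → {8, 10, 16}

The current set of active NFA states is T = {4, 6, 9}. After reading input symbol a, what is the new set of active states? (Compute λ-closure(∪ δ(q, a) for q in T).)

{1, 3, 7, 8, 10, 11, 14, 16}

4 on a → {11}.
6 on a → {3}.
No a-transition from 9.
Union after reading a: {3, 11}.
Now take the λ-closure:
From 3 via λ: add 10.
From 10 via λ: add 1, 8.
From 1 via λ: add 7.
From 8 via λ: add 16.
From 7 via λ: add 14.
No new states can be added; the closed set is {1, 3, 7, 8, 10, 11, 14, 16}.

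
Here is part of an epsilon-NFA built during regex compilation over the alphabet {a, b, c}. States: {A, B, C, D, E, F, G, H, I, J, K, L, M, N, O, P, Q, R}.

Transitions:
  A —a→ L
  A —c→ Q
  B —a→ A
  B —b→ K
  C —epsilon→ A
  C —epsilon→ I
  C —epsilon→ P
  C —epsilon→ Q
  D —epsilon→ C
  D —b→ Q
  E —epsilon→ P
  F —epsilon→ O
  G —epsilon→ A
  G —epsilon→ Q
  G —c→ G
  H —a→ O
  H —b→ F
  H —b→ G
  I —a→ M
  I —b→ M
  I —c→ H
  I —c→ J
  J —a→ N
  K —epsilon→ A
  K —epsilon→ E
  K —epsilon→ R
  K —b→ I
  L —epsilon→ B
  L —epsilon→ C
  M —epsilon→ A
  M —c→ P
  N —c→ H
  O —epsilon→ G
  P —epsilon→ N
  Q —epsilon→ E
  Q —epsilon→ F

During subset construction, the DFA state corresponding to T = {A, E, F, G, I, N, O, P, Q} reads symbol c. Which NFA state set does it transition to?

{A, E, F, G, H, J, N, O, P, Q}

A on c → {Q}.
G on c → {G}.
I on c → {H, J}.
N on c → {H}.
No c-transition from E, F, O, P, Q.
Union after reading c: {G, H, J, Q}.
Now take the epsilon-closure:
From G via epsilon: add A.
From Q via epsilon: add E, F.
From E via epsilon: add P.
From F via epsilon: add O.
From P via epsilon: add N.
No new states can be added; the closed set is {A, E, F, G, H, J, N, O, P, Q}.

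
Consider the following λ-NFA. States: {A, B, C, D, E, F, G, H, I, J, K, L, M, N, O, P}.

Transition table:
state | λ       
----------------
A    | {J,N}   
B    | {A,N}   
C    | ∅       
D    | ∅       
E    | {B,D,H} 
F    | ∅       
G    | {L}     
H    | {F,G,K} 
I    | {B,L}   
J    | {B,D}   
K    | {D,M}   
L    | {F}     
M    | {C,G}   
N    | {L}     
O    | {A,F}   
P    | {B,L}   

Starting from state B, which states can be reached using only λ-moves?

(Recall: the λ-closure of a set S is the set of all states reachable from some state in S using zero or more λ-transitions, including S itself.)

{A, B, D, F, J, L, N}

Start with {B}.
From B via λ: add A, N.
From A via λ: add J.
From N via λ: add L.
From J via λ: add D.
From L via λ: add F.
No new states can be added; the closed set is {A, B, D, F, J, L, N}.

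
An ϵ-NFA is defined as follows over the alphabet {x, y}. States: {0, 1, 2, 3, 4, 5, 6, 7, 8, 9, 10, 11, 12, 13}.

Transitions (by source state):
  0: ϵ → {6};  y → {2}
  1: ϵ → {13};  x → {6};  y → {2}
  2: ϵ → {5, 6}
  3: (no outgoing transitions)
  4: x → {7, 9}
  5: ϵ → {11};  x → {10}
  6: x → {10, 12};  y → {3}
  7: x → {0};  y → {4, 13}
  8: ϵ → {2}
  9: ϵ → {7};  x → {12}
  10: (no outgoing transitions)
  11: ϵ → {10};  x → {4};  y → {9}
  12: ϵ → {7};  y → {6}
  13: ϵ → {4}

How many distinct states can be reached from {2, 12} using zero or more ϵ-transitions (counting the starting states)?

7

Start with {2, 12}.
From 2 via ϵ: add 5, 6.
From 12 via ϵ: add 7.
From 5 via ϵ: add 11.
From 11 via ϵ: add 10.
ϵ-closure = {2, 5, 6, 7, 10, 11, 12}, which has 7 states.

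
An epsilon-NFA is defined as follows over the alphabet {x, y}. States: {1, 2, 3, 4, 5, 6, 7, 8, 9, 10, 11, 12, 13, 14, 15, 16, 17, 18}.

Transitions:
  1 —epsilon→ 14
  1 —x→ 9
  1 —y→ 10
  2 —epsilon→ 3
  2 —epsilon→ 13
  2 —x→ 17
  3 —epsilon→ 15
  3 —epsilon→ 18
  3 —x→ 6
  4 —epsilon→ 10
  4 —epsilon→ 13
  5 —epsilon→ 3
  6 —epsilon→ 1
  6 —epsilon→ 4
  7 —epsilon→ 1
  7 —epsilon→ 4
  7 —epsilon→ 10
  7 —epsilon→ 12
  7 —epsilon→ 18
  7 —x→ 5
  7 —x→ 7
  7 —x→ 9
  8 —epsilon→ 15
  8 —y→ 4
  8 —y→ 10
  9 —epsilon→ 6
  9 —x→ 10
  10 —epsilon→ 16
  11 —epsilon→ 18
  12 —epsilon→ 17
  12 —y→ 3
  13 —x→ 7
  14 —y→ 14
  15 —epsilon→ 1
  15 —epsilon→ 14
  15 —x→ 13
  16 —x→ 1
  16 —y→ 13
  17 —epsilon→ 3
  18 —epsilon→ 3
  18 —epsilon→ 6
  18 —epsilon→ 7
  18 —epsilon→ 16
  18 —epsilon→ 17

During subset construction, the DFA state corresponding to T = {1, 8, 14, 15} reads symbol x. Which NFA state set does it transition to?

1 on x → {9}.
15 on x → {13}.
No x-transition from 8, 14.
Union after reading x: {9, 13}.
Now take the epsilon-closure:
From 9 via epsilon: add 6.
From 6 via epsilon: add 1, 4.
From 1 via epsilon: add 14.
From 4 via epsilon: add 10.
From 10 via epsilon: add 16.
No new states can be added; the closed set is {1, 4, 6, 9, 10, 13, 14, 16}.

{1, 4, 6, 9, 10, 13, 14, 16}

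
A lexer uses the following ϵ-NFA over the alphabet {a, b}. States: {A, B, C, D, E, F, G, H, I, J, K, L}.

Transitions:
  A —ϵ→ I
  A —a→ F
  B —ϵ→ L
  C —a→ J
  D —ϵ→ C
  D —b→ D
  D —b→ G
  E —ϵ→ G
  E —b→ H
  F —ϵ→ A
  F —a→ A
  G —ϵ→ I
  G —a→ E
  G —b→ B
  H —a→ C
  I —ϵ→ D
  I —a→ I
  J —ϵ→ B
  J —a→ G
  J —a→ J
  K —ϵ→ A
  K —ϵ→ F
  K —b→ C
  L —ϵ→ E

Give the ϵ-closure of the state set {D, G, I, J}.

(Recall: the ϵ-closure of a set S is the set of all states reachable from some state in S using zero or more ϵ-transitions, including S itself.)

Start with {D, G, I, J}.
From D via ϵ: add C.
From J via ϵ: add B.
From B via ϵ: add L.
From L via ϵ: add E.
No new states can be added; the closed set is {B, C, D, E, G, I, J, L}.

{B, C, D, E, G, I, J, L}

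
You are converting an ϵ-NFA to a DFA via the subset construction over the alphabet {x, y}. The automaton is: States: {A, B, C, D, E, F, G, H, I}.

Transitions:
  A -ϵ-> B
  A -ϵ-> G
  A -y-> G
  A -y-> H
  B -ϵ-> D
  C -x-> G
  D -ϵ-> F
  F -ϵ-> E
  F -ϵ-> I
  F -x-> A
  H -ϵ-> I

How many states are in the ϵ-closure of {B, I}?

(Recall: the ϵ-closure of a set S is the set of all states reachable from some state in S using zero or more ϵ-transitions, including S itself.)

Start with {B, I}.
From B via ϵ: add D.
From D via ϵ: add F.
From F via ϵ: add E.
ϵ-closure = {B, D, E, F, I}, which has 5 states.

5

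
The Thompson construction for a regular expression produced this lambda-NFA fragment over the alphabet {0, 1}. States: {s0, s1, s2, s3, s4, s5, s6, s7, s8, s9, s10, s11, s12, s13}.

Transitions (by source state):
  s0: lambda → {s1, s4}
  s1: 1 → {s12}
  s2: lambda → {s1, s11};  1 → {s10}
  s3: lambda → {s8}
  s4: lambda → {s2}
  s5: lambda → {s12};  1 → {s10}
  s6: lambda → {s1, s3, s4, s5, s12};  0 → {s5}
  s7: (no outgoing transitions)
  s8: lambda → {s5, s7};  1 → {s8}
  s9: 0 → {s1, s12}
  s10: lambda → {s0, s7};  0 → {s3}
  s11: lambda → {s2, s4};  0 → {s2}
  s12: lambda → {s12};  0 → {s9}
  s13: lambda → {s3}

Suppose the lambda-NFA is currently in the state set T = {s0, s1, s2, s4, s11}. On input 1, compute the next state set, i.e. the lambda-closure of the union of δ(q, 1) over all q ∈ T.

{s0, s1, s2, s4, s7, s10, s11, s12}

s1 on 1 → {s12}.
s2 on 1 → {s10}.
No 1-transition from s0, s4, s11.
Union after reading 1: {s10, s12}.
Now take the lambda-closure:
From s10 via lambda: add s0, s7.
From s0 via lambda: add s1, s4.
From s4 via lambda: add s2.
From s2 via lambda: add s11.
No new states can be added; the closed set is {s0, s1, s2, s4, s7, s10, s11, s12}.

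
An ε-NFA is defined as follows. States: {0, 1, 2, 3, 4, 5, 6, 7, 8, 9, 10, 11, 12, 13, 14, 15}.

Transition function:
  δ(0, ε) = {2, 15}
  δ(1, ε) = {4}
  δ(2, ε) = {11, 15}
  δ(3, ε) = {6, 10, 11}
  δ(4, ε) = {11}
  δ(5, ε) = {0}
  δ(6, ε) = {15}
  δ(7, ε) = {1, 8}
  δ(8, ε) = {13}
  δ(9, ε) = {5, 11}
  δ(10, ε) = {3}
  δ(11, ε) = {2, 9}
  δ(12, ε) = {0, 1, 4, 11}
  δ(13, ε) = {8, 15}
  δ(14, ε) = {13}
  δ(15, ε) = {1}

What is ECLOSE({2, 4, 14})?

{0, 1, 2, 4, 5, 8, 9, 11, 13, 14, 15}

Start with {2, 4, 14}.
From 2 via ε: add 11, 15.
From 14 via ε: add 13.
From 11 via ε: add 9.
From 13 via ε: add 8.
From 15 via ε: add 1.
From 9 via ε: add 5.
From 5 via ε: add 0.
No new states can be added; the closed set is {0, 1, 2, 4, 5, 8, 9, 11, 13, 14, 15}.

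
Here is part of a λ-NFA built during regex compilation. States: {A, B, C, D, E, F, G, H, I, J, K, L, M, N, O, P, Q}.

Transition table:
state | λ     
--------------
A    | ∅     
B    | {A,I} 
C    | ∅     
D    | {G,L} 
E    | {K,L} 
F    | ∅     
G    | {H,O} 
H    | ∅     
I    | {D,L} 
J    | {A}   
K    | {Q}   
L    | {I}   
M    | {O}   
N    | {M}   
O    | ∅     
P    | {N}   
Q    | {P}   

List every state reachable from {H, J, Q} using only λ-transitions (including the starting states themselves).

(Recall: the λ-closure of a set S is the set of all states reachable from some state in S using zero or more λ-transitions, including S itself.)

{A, H, J, M, N, O, P, Q}

Start with {H, J, Q}.
From J via λ: add A.
From Q via λ: add P.
From P via λ: add N.
From N via λ: add M.
From M via λ: add O.
No new states can be added; the closed set is {A, H, J, M, N, O, P, Q}.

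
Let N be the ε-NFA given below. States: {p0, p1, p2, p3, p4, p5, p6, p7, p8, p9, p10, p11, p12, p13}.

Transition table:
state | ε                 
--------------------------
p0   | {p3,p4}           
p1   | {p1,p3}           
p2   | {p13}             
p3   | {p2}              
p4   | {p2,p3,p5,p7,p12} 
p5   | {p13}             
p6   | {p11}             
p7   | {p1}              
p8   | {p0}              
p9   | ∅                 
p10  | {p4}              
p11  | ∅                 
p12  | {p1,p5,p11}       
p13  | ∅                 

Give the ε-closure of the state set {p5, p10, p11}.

Start with {p5, p10, p11}.
From p5 via ε: add p13.
From p10 via ε: add p4.
From p4 via ε: add p2, p3, p7, p12.
From p7 via ε: add p1.
No new states can be added; the closed set is {p1, p2, p3, p4, p5, p7, p10, p11, p12, p13}.

{p1, p2, p3, p4, p5, p7, p10, p11, p12, p13}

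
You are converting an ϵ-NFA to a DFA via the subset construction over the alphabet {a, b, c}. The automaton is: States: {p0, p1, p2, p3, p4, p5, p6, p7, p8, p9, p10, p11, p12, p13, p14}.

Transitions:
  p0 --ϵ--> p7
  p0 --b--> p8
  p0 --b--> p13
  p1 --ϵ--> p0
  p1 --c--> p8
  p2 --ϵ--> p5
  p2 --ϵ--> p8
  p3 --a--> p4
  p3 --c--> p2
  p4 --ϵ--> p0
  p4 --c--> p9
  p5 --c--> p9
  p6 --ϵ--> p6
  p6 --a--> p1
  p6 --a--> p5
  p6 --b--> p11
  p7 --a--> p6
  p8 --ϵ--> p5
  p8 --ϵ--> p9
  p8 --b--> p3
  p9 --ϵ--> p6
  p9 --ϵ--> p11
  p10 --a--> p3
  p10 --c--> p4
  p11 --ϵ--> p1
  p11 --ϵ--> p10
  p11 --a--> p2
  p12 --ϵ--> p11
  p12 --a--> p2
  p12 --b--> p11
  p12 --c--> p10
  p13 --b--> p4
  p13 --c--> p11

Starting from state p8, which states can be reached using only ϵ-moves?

{p0, p1, p5, p6, p7, p8, p9, p10, p11}

Start with {p8}.
From p8 via ϵ: add p5, p9.
From p9 via ϵ: add p6, p11.
From p11 via ϵ: add p1, p10.
From p1 via ϵ: add p0.
From p0 via ϵ: add p7.
No new states can be added; the closed set is {p0, p1, p5, p6, p7, p8, p9, p10, p11}.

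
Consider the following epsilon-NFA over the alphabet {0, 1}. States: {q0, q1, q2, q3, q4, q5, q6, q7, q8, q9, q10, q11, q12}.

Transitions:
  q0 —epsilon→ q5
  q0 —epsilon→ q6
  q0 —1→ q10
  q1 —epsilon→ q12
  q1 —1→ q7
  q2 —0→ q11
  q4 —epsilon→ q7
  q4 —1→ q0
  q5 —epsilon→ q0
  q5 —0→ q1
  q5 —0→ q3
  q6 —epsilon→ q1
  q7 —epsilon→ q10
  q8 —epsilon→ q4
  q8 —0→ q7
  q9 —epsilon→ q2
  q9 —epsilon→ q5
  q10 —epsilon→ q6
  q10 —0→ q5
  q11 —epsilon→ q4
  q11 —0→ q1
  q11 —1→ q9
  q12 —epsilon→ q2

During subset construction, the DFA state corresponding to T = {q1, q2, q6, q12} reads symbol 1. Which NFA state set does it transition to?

{q1, q2, q6, q7, q10, q12}

q1 on 1 → {q7}.
No 1-transition from q2, q6, q12.
Union after reading 1: {q7}.
Now take the epsilon-closure:
From q7 via epsilon: add q10.
From q10 via epsilon: add q6.
From q6 via epsilon: add q1.
From q1 via epsilon: add q12.
From q12 via epsilon: add q2.
No new states can be added; the closed set is {q1, q2, q6, q7, q10, q12}.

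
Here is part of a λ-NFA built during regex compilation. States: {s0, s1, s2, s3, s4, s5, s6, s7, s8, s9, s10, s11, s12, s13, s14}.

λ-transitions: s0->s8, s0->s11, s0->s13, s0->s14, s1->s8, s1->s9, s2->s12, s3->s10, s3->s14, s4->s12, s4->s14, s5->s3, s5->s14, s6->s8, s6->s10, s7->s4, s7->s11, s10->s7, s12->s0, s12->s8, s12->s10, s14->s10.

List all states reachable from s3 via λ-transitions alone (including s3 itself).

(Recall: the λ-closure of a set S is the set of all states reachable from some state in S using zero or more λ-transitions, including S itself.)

Start with {s3}.
From s3 via λ: add s10, s14.
From s10 via λ: add s7.
From s7 via λ: add s4, s11.
From s4 via λ: add s12.
From s12 via λ: add s0, s8.
From s0 via λ: add s13.
No new states can be added; the closed set is {s0, s3, s4, s7, s8, s10, s11, s12, s13, s14}.

{s0, s3, s4, s7, s8, s10, s11, s12, s13, s14}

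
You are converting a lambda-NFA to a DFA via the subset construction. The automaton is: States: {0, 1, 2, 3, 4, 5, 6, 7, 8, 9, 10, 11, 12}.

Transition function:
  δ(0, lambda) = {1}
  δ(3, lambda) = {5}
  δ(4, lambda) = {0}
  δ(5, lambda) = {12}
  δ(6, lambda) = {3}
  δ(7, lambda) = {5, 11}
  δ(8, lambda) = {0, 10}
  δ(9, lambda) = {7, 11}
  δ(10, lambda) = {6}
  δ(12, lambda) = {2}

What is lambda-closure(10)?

Start with {10}.
From 10 via lambda: add 6.
From 6 via lambda: add 3.
From 3 via lambda: add 5.
From 5 via lambda: add 12.
From 12 via lambda: add 2.
No new states can be added; the closed set is {2, 3, 5, 6, 10, 12}.

{2, 3, 5, 6, 10, 12}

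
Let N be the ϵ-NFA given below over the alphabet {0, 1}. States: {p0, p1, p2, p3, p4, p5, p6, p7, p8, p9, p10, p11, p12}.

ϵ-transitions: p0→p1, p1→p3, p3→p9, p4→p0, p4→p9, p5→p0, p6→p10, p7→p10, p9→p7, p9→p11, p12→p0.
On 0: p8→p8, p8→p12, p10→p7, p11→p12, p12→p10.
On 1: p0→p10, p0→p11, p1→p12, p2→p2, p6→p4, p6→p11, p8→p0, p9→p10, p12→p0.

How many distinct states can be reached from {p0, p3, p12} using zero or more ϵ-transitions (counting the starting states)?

Start with {p0, p3, p12}.
From p0 via ϵ: add p1.
From p3 via ϵ: add p9.
From p9 via ϵ: add p7, p11.
From p7 via ϵ: add p10.
ϵ-closure = {p0, p1, p3, p7, p9, p10, p11, p12}, which has 8 states.

8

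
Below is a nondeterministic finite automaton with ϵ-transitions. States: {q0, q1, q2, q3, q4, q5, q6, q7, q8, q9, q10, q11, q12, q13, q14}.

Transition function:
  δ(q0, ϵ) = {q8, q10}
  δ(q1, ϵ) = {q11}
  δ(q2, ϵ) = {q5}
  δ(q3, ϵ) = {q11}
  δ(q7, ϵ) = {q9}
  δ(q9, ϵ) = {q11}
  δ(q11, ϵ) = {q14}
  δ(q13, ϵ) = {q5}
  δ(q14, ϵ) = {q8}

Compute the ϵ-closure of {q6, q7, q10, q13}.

{q5, q6, q7, q8, q9, q10, q11, q13, q14}

Start with {q6, q7, q10, q13}.
From q7 via ϵ: add q9.
From q13 via ϵ: add q5.
From q9 via ϵ: add q11.
From q11 via ϵ: add q14.
From q14 via ϵ: add q8.
No new states can be added; the closed set is {q5, q6, q7, q8, q9, q10, q11, q13, q14}.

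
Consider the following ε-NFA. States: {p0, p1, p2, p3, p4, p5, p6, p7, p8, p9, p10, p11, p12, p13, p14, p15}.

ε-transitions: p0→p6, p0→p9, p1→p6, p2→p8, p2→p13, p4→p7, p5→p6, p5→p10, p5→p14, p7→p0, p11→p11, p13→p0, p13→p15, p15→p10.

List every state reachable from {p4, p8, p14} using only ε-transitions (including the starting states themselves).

{p0, p4, p6, p7, p8, p9, p14}

Start with {p4, p8, p14}.
From p4 via ε: add p7.
From p7 via ε: add p0.
From p0 via ε: add p6, p9.
No new states can be added; the closed set is {p0, p4, p6, p7, p8, p9, p14}.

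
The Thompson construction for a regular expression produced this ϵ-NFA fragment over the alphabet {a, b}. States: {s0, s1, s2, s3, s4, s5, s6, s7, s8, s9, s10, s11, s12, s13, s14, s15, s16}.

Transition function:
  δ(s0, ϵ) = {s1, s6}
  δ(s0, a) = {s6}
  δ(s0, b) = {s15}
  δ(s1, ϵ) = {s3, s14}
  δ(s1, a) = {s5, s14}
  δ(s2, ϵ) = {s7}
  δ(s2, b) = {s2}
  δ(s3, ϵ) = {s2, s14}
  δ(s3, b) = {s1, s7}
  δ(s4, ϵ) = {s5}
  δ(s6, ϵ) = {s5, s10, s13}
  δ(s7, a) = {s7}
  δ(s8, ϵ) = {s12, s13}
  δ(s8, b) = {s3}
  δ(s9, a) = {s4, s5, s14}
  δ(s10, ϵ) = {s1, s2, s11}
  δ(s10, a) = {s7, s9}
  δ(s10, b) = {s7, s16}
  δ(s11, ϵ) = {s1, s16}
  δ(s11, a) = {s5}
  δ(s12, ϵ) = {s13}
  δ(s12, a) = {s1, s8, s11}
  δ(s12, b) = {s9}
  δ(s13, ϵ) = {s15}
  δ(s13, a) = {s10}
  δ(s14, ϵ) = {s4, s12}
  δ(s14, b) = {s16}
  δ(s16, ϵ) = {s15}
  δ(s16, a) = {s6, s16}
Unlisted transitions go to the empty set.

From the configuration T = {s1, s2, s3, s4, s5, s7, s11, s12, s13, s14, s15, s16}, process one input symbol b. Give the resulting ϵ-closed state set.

s2 on b → {s2}.
s3 on b → {s1, s7}.
s12 on b → {s9}.
s14 on b → {s16}.
No b-transition from s1, s4, s5, s7, s11, s13, s15, s16.
Union after reading b: {s1, s2, s7, s9, s16}.
Now take the ϵ-closure:
From s1 via ϵ: add s3, s14.
From s16 via ϵ: add s15.
From s14 via ϵ: add s4, s12.
From s4 via ϵ: add s5.
From s12 via ϵ: add s13.
No new states can be added; the closed set is {s1, s2, s3, s4, s5, s7, s9, s12, s13, s14, s15, s16}.

{s1, s2, s3, s4, s5, s7, s9, s12, s13, s14, s15, s16}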